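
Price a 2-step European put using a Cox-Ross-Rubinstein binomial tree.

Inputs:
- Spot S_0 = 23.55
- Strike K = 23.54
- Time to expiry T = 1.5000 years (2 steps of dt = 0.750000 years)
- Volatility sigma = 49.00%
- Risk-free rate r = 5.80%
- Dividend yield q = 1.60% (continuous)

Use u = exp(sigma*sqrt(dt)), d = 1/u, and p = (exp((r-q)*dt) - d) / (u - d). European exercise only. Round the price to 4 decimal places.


dt = T/N = 0.750000
u = exp(sigma*sqrt(dt)) = 1.528600; d = 1/u = 0.654193
p = (exp((r-q)*dt) - d) / (u - d) = 0.432074
Discount per step: exp(-r*dt) = 0.957433
Stock lattice S(k, i) with i counting down-moves:
  k=0: S(0,0) = 23.5500
  k=1: S(1,0) = 35.9985; S(1,1) = 15.4063
  k=2: S(2,0) = 55.0274; S(2,1) = 23.5500; S(2,2) = 10.0787
Terminal payoffs V(N, i) = max(K - S_T, 0):
  V(2,0) = 0.000000; V(2,1) = 0.000000; V(2,2) = 13.461334
Backward induction: V(k, i) = exp(-r*dt) * [p * V(k+1, i) + (1-p) * V(k+1, i+1)].
  V(1,0) = exp(-r*dt) * [p*0.000000 + (1-p)*0.000000] = 0.000000
  V(1,1) = exp(-r*dt) * [p*0.000000 + (1-p)*13.461334] = 7.319618
  V(0,0) = exp(-r*dt) * [p*0.000000 + (1-p)*7.319618] = 3.980052

Answer: Price = V(0,0) = 3.9801


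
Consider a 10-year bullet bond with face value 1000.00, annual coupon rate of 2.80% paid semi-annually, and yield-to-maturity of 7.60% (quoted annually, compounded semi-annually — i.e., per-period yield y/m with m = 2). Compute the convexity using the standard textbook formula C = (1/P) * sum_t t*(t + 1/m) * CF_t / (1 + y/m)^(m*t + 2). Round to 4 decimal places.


Coupon per period c = face * coupon_rate / m = 14.000000
Periods per year m = 2; per-period yield y/m = 0.038000
Number of cashflows N = 20
Cashflows (t years, CF_t, discount factor 1/(1+y/m)^(m*t), PV):
  t = 0.5000: CF_t = 14.000000, DF = 0.963391, PV = 13.487476
  t = 1.0000: CF_t = 14.000000, DF = 0.928122, PV = 12.993715
  t = 1.5000: CF_t = 14.000000, DF = 0.894145, PV = 12.518030
  t = 2.0000: CF_t = 14.000000, DF = 0.861411, PV = 12.059759
  t = 2.5000: CF_t = 14.000000, DF = 0.829876, PV = 11.618265
  t = 3.0000: CF_t = 14.000000, DF = 0.799495, PV = 11.192933
  t = 3.5000: CF_t = 14.000000, DF = 0.770227, PV = 10.783173
  t = 4.0000: CF_t = 14.000000, DF = 0.742030, PV = 10.388413
  t = 4.5000: CF_t = 14.000000, DF = 0.714865, PV = 10.008105
  t = 5.0000: CF_t = 14.000000, DF = 0.688694, PV = 9.641720
  t = 5.5000: CF_t = 14.000000, DF = 0.663482, PV = 9.288747
  t = 6.0000: CF_t = 14.000000, DF = 0.639193, PV = 8.948697
  t = 6.5000: CF_t = 14.000000, DF = 0.615793, PV = 8.621095
  t = 7.0000: CF_t = 14.000000, DF = 0.593249, PV = 8.305487
  t = 7.5000: CF_t = 14.000000, DF = 0.571531, PV = 8.001432
  t = 8.0000: CF_t = 14.000000, DF = 0.550608, PV = 7.708509
  t = 8.5000: CF_t = 14.000000, DF = 0.530451, PV = 7.426309
  t = 9.0000: CF_t = 14.000000, DF = 0.511031, PV = 7.154440
  t = 9.5000: CF_t = 14.000000, DF = 0.492323, PV = 6.892525
  t = 10.0000: CF_t = 1014.000000, DF = 0.474300, PV = 480.939984
Price P = sum_t PV_t = 667.978813
Convexity numerator sum_t t*(t + 1/m) * CF_t / (1+y/m)^(m*t + 2):
  t = 0.5000: term = 6.259015
  t = 1.0000: term = 18.089638
  t = 1.5000: term = 34.854794
  t = 2.0000: term = 55.964666
  t = 2.5000: term = 80.873795
  t = 3.0000: term = 109.078337
  t = 3.5000: term = 140.113470
  t = 4.0000: term = 173.550954
  t = 4.5000: term = 208.996814
  t = 5.0000: term = 246.089162
  t = 5.5000: term = 284.496141
  t = 6.0000: term = 323.913981
  t = 6.5000: term = 364.065168
  t = 7.0000: term = 404.696718
  t = 7.5000: term = 445.578550
  t = 8.0000: term = 486.501950
  t = 8.5000: term = 527.278125
  t = 9.0000: term = 567.736845
  t = 9.5000: term = 607.725161
  t = 10.0000: term = 46868.977262
Convexity = (1/P) * sum = 51954.840547 / 667.978813 = 77.779174

Answer: Convexity = 77.7792


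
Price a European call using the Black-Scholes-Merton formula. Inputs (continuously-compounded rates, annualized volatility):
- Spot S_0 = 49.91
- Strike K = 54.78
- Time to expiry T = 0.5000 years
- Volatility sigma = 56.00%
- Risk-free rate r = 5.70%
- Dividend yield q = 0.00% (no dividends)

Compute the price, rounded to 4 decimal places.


d1 = (ln(S/K) + (r - q + 0.5*sigma^2) * T) / (sigma * sqrt(T)) = 0.03484072
d2 = d1 - sigma * sqrt(T) = -0.36113908
exp(-rT) = 0.97190229; exp(-qT) = 1.00000000
C = S_0 * exp(-qT) * N(d1) - K * exp(-rT) * N(d2)
N(d1) = 0.51389662; N(d2) = 0.35899774
C = 49.9100 * 1.00000000 * 0.51389662 - 54.7800 * 0.97190229 * 0.35899774 = 6.5353

Answer: Price = 6.5353


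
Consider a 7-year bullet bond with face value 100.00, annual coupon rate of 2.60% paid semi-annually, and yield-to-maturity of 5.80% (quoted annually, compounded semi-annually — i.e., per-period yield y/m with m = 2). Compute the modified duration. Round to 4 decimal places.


Answer: Modified duration = 6.1912

Derivation:
Coupon per period c = face * coupon_rate / m = 1.300000
Periods per year m = 2; per-period yield y/m = 0.029000
Number of cashflows N = 14
Cashflows (t years, CF_t, discount factor 1/(1+y/m)^(m*t), PV):
  t = 0.5000: CF_t = 1.300000, DF = 0.971817, PV = 1.263362
  t = 1.0000: CF_t = 1.300000, DF = 0.944429, PV = 1.227758
  t = 1.5000: CF_t = 1.300000, DF = 0.917812, PV = 1.193156
  t = 2.0000: CF_t = 1.300000, DF = 0.891946, PV = 1.159530
  t = 2.5000: CF_t = 1.300000, DF = 0.866808, PV = 1.126851
  t = 3.0000: CF_t = 1.300000, DF = 0.842379, PV = 1.095093
  t = 3.5000: CF_t = 1.300000, DF = 0.818639, PV = 1.064231
  t = 4.0000: CF_t = 1.300000, DF = 0.795567, PV = 1.034238
  t = 4.5000: CF_t = 1.300000, DF = 0.773146, PV = 1.005090
  t = 5.0000: CF_t = 1.300000, DF = 0.751357, PV = 0.976764
  t = 5.5000: CF_t = 1.300000, DF = 0.730182, PV = 0.949236
  t = 6.0000: CF_t = 1.300000, DF = 0.709603, PV = 0.922484
  t = 6.5000: CF_t = 1.300000, DF = 0.689605, PV = 0.896486
  t = 7.0000: CF_t = 101.300000, DF = 0.670170, PV = 67.888185
Price P = sum_t PV_t = 81.802463
First compute Macaulay numerator sum_t t * PV_t:
  t * PV_t at t = 0.5000: 0.631681
  t * PV_t at t = 1.0000: 1.227758
  t * PV_t at t = 1.5000: 1.789734
  t * PV_t at t = 2.0000: 2.319059
  t * PV_t at t = 2.5000: 2.817127
  t * PV_t at t = 3.0000: 3.285280
  t * PV_t at t = 3.5000: 3.724807
  t * PV_t at t = 4.0000: 4.136951
  t * PV_t at t = 4.5000: 4.522905
  t * PV_t at t = 5.0000: 4.883820
  t * PV_t at t = 5.5000: 5.220798
  t * PV_t at t = 6.0000: 5.534904
  t * PV_t at t = 6.5000: 5.827159
  t * PV_t at t = 7.0000: 475.217296
Macaulay duration D = 521.139279 / 81.802463 = 6.370704
Modified duration = D / (1 + y/m) = 6.370704 / (1 + 0.029000) = 6.191160


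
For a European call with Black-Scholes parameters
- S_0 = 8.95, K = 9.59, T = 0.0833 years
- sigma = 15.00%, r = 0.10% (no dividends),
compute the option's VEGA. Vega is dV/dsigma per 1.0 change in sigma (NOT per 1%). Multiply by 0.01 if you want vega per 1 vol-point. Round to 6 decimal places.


d1 = -1.5717909609; d2 = -1.6150835700
phi(d1) = 0.1159957246; exp(-qT) = 1.0000000000; exp(-rT) = 0.9999167035
Vega = S * exp(-qT) * phi(d1) * sqrt(T) = 8.9500 * 1.0000000000 * 0.1159957246 * 0.2886173938 = 0.299632

Answer: Vega = 0.299632


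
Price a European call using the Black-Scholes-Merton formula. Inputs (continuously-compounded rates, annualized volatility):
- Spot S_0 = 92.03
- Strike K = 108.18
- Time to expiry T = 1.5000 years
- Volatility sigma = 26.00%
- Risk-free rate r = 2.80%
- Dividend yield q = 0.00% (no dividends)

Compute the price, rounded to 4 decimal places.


d1 = (ln(S/K) + (r - q + 0.5*sigma^2) * T) / (sigma * sqrt(T)) = -0.21662878
d2 = d1 - sigma * sqrt(T) = -0.53506244
exp(-rT) = 0.95886978; exp(-qT) = 1.00000000
C = S_0 * exp(-qT) * N(d1) - K * exp(-rT) * N(d2)
N(d1) = 0.41424883; N(d2) = 0.29630334
C = 92.0300 * 1.00000000 * 0.41424883 - 108.1800 * 0.95886978 * 0.29630334 = 7.3876

Answer: Price = 7.3876


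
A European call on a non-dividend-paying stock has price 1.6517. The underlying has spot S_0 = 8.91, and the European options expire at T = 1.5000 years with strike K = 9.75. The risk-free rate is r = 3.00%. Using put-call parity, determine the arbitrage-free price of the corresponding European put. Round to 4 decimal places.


Answer: Put price = 2.0627

Derivation:
Put-call parity: C - P = S_0 * exp(-qT) - K * exp(-rT).
S_0 * exp(-qT) = 8.9100 * 1.00000000 = 8.91000000
K * exp(-rT) = 9.7500 * 0.95599748 = 9.32097545
P = C - S*exp(-qT) + K*exp(-rT)
P = 1.6517 - 8.91000000 + 9.32097545 = 2.0627


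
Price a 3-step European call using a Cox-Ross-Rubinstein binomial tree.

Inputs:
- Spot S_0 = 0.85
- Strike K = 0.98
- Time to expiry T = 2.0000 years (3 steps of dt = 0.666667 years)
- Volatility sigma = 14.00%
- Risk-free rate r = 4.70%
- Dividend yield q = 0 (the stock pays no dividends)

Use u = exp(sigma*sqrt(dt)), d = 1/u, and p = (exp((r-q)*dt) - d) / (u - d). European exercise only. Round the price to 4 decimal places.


dt = T/N = 0.666667
u = exp(sigma*sqrt(dt)) = 1.121099; d = 1/u = 0.891982
p = (exp((r-q)*dt) - d) / (u - d) = 0.610376
Discount per step: exp(-r*dt) = 0.969152
Stock lattice S(k, i) with i counting down-moves:
  k=0: S(0,0) = 0.8500
  k=1: S(1,0) = 0.9529; S(1,1) = 0.7582
  k=2: S(2,0) = 1.0683; S(2,1) = 0.8500; S(2,2) = 0.6763
  k=3: S(3,0) = 1.1977; S(3,1) = 0.9529; S(3,2) = 0.7582; S(3,3) = 0.6032
Terminal payoffs V(N, i) = max(S_T - K, 0):
  V(3,0) = 0.217708; V(3,1) = 0.000000; V(3,2) = 0.000000; V(3,3) = 0.000000
Backward induction: V(k, i) = exp(-r*dt) * [p * V(k+1, i) + (1-p) * V(k+1, i+1)].
  V(2,0) = exp(-r*dt) * [p*0.217708 + (1-p)*0.000000] = 0.128784
  V(2,1) = exp(-r*dt) * [p*0.000000 + (1-p)*0.000000] = 0.000000
  V(2,2) = exp(-r*dt) * [p*0.000000 + (1-p)*0.000000] = 0.000000
  V(1,0) = exp(-r*dt) * [p*0.128784 + (1-p)*0.000000] = 0.076182
  V(1,1) = exp(-r*dt) * [p*0.000000 + (1-p)*0.000000] = 0.000000
  V(0,0) = exp(-r*dt) * [p*0.076182 + (1-p)*0.000000] = 0.045065

Answer: Price = V(0,0) = 0.0451


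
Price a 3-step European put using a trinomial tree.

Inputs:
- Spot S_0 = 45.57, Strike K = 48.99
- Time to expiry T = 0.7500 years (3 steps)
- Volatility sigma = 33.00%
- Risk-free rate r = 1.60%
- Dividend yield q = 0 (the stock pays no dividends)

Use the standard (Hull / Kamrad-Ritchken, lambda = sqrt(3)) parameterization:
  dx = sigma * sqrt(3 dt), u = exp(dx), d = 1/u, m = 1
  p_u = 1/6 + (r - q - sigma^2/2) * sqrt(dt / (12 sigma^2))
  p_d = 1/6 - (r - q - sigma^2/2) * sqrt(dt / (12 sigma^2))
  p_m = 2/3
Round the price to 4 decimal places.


dt = T/N = 0.250000; dx = sigma*sqrt(3*dt) = 0.285788
u = exp(dx) = 1.330811; d = 1/u = 0.751422
p_u = 0.149849, p_m = 0.666667, p_d = 0.183484
Discount per step: exp(-r*dt) = 0.996008
Stock lattice S(k, j) with j the centered position index:
  k=0: S(0,+0) = 45.5700
  k=1: S(1,-1) = 34.2423; S(1,+0) = 45.5700; S(1,+1) = 60.6450
  k=2: S(2,-2) = 25.7304; S(2,-1) = 34.2423; S(2,+0) = 45.5700; S(2,+1) = 60.6450; S(2,+2) = 80.7071
  k=3: S(3,-3) = 19.3344; S(3,-2) = 25.7304; S(3,-1) = 34.2423; S(3,+0) = 45.5700; S(3,+1) = 60.6450; S(3,+2) = 80.7071; S(3,+3) = 107.4059
Terminal payoffs V(N, j) = max(K - S_T, 0):
  V(3,-3) = 29.655628; V(3,-2) = 23.259609; V(3,-1) = 14.747717; V(3,+0) = 3.420000; V(3,+1) = 0.000000; V(3,+2) = 0.000000; V(3,+3) = 0.000000
Backward induction: V(k, j) = exp(-r*dt) * [p_u * V(k+1, j+1) + p_m * V(k+1, j) + p_d * V(k+1, j-1)]
  V(2,-2) = exp(-r*dt) * [p_u*14.747717 + p_m*23.259609 + p_d*29.655628] = 23.065231
  V(2,-1) = exp(-r*dt) * [p_u*3.420000 + p_m*14.747717 + p_d*23.259609] = 14.553734
  V(2,+0) = exp(-r*dt) * [p_u*0.000000 + p_m*3.420000 + p_d*14.747717] = 4.966069
  V(2,+1) = exp(-r*dt) * [p_u*0.000000 + p_m*0.000000 + p_d*3.420000] = 0.625011
  V(2,+2) = exp(-r*dt) * [p_u*0.000000 + p_m*0.000000 + p_d*0.000000] = 0.000000
  V(1,-1) = exp(-r*dt) * [p_u*4.966069 + p_m*14.553734 + p_d*23.065231] = 14.620158
  V(1,+0) = exp(-r*dt) * [p_u*0.625011 + p_m*4.966069 + p_d*14.553734] = 6.050499
  V(1,+1) = exp(-r*dt) * [p_u*0.000000 + p_m*0.625011 + p_d*4.966069] = 1.322568
  V(0,+0) = exp(-r*dt) * [p_u*1.322568 + p_m*6.050499 + p_d*14.620158] = 6.886817

Answer: Price = V(0,0) = 6.8868


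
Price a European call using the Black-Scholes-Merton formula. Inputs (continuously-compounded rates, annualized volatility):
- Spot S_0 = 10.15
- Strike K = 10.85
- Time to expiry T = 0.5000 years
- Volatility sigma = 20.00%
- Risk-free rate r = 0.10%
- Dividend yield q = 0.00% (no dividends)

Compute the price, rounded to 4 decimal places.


Answer: Price = 0.3080

Derivation:
d1 = (ln(S/K) + (r - q + 0.5*sigma^2) * T) / (sigma * sqrt(T)) = -0.39733302
d2 = d1 - sigma * sqrt(T) = -0.53875438
exp(-rT) = 0.99950012; exp(-qT) = 1.00000000
C = S_0 * exp(-qT) * N(d1) - K * exp(-rT) * N(d2)
N(d1) = 0.34556095; N(d2) = 0.29502817
C = 10.1500 * 1.00000000 * 0.34556095 - 10.8500 * 0.99950012 * 0.29502817 = 0.3080


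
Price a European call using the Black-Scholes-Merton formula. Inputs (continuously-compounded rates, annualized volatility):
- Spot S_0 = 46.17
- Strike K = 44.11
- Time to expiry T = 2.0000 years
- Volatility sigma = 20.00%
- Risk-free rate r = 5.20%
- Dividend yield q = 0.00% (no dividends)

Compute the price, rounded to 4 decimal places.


d1 = (ln(S/K) + (r - q + 0.5*sigma^2) * T) / (sigma * sqrt(T)) = 0.67049181
d2 = d1 - sigma * sqrt(T) = 0.38764910
exp(-rT) = 0.90122530; exp(-qT) = 1.00000000
C = S_0 * exp(-qT) * N(d1) - K * exp(-rT) * N(d2)
N(d1) = 0.74872784; N(d2) = 0.65086214
C = 46.1700 * 1.00000000 * 0.74872784 - 44.1100 * 0.90122530 * 0.65086214 = 8.6950

Answer: Price = 8.6950


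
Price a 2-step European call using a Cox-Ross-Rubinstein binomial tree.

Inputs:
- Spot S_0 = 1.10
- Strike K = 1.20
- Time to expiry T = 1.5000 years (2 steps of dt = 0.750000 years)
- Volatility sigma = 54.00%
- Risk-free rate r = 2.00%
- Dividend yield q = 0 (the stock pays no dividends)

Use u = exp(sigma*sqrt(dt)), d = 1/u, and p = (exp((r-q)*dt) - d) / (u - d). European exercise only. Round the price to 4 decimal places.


dt = T/N = 0.750000
u = exp(sigma*sqrt(dt)) = 1.596245; d = 1/u = 0.626470
p = (exp((r-q)*dt) - d) / (u - d) = 0.400756
Discount per step: exp(-r*dt) = 0.985112
Stock lattice S(k, i) with i counting down-moves:
  k=0: S(0,0) = 1.1000
  k=1: S(1,0) = 1.7559; S(1,1) = 0.6891
  k=2: S(2,0) = 2.8028; S(2,1) = 1.1000; S(2,2) = 0.4317
Terminal payoffs V(N, i) = max(S_T - K, 0):
  V(2,0) = 1.602796; V(2,1) = 0.000000; V(2,2) = 0.000000
Backward induction: V(k, i) = exp(-r*dt) * [p * V(k+1, i) + (1-p) * V(k+1, i+1)].
  V(1,0) = exp(-r*dt) * [p*1.602796 + (1-p)*0.000000] = 0.632767
  V(1,1) = exp(-r*dt) * [p*0.000000 + (1-p)*0.000000] = 0.000000
  V(0,0) = exp(-r*dt) * [p*0.632767 + (1-p)*0.000000] = 0.249810

Answer: Price = V(0,0) = 0.2498


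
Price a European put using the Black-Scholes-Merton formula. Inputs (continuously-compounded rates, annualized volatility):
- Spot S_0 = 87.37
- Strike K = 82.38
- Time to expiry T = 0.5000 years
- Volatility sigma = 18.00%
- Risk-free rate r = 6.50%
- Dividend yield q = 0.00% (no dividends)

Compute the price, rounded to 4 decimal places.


Answer: Price = 1.4721

Derivation:
d1 = (ln(S/K) + (r - q + 0.5*sigma^2) * T) / (sigma * sqrt(T)) = 0.78103311
d2 = d1 - sigma * sqrt(T) = 0.65375389
exp(-rT) = 0.96802245; exp(-qT) = 1.00000000
P = K * exp(-rT) * N(-d2) - S_0 * exp(-qT) * N(-d1)
N(-d1) = 0.21739151; N(-d2) = 0.25663519
P = 82.3800 * 0.96802245 * 0.25663519 - 87.3700 * 1.00000000 * 0.21739151 = 1.4721


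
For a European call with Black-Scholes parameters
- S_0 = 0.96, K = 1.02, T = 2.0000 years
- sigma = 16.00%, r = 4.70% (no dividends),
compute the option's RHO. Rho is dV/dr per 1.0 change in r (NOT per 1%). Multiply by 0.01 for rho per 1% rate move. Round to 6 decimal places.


Answer: Rho = 0.953940

Derivation:
d1 = 0.2606368115; d2 = 0.0343626415
phi(d1) = 0.3856194383; exp(-qT) = 1.0000000000; exp(-rT) = 0.9102827622
N(d2) = 0.5137060132
Rho = K*T*exp(-rT)*N(d2) = 1.0200 * 2.0000 * 0.9102827622 * 0.5137060132 = 0.953940


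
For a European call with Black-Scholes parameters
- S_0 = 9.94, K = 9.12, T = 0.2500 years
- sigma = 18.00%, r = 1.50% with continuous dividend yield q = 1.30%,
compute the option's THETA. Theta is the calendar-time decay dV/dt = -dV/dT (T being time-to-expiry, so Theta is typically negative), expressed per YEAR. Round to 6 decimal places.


d1 = 1.0071912954; d2 = 0.9171912954
phi(d1) = 0.2402306715; exp(-qT) = 0.9967552755; exp(-rT) = 0.9962570225
Theta = -S*exp(-qT)*phi(d1)*sigma/(2*sqrt(T)) - r*K*exp(-rT)*N(d2) + q*S*exp(-qT)*N(d1)
N(d1) = 0.8430785723; N(d2) = 0.8204787963; sqrt(T) = 0.5000000000
Term 1 = -9.9400 * 0.9967552755 * 0.2402306715 * 0.1800 / (2 * 0.5000000000) = -0.4284260676
Term 2 = -0.0150 * 9.1200 * 0.9962570225 * 0.8204787963 = -0.1118213819
Term 3 = 0.0130 * 9.9400 * 0.9967552755 * 0.8430785723 = 0.1085891243
Theta = -0.4284260676 + (-0.1118213819) + (0.1085891243) = -0.431658

Answer: Theta = -0.431658


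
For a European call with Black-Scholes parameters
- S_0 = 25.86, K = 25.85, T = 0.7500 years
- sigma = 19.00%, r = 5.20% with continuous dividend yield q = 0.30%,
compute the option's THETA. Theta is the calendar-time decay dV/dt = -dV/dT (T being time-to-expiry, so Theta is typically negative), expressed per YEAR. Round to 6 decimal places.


Answer: Theta = -1.748905

Derivation:
d1 = 0.3079663664; d2 = 0.1434215396
phi(d1) = 0.3804653483; exp(-qT) = 0.9977525294; exp(-rT) = 0.9617507091
Theta = -S*exp(-qT)*phi(d1)*sigma/(2*sqrt(T)) - r*K*exp(-rT)*N(d2) + q*S*exp(-qT)*N(d1)
N(d1) = 0.6209460375; N(d2) = 0.5570213637; sqrt(T) = 0.8660254038
Term 1 = -25.8600 * 0.9977525294 * 0.3804653483 * 0.1900 / (2 * 0.8660254038) = -1.0768604830
Term 2 = -0.0520 * 25.8500 * 0.9617507091 * 0.5570213637 = -0.7201090325
Term 3 = 0.0030 * 25.8600 * 0.9977525294 * 0.6209460375 = 0.0480647262
Theta = -1.0768604830 + (-0.7201090325) + (0.0480647262) = -1.748905


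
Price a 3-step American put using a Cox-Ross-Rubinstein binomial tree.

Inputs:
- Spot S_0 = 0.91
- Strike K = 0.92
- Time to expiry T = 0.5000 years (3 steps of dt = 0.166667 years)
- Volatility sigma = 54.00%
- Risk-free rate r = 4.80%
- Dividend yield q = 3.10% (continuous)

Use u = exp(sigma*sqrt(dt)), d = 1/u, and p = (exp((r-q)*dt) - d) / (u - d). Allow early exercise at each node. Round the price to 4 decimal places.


dt = T/N = 0.166667
u = exp(sigma*sqrt(dt)) = 1.246643; d = 1/u = 0.802154
p = (exp((r-q)*dt) - d) / (u - d) = 0.451492
Discount per step: exp(-r*dt) = 0.992032
Stock lattice S(k, i) with i counting down-moves:
  k=0: S(0,0) = 0.9100
  k=1: S(1,0) = 1.1344; S(1,1) = 0.7300
  k=2: S(2,0) = 1.4142; S(2,1) = 0.9100; S(2,2) = 0.5855
  k=3: S(3,0) = 1.7631; S(3,1) = 1.1344; S(3,2) = 0.7300; S(3,3) = 0.4697
Terminal payoffs V(N, i) = max(K - S_T, 0):
  V(3,0) = 0.000000; V(3,1) = 0.000000; V(3,2) = 0.190039; V(3,3) = 0.450306
Backward induction: V(k, i) = exp(-r*dt) * [p * V(k+1, i) + (1-p) * V(k+1, i+1)]; then take max(V_cont, immediate exercise) for American.
  V(2,0) = exp(-r*dt) * [p*0.000000 + (1-p)*0.000000] = 0.000000; exercise = 0.000000; V(2,0) = max -> 0.000000
  V(2,1) = exp(-r*dt) * [p*0.000000 + (1-p)*0.190039] = 0.103408; exercise = 0.010000; V(2,1) = max -> 0.103408
  V(2,2) = exp(-r*dt) * [p*0.190039 + (1-p)*0.450306] = 0.330146; exercise = 0.334459; V(2,2) = max -> 0.334459
  V(1,0) = exp(-r*dt) * [p*0.000000 + (1-p)*0.103408] = 0.056268; exercise = 0.000000; V(1,0) = max -> 0.056268
  V(1,1) = exp(-r*dt) * [p*0.103408 + (1-p)*0.334459] = 0.228307; exercise = 0.190039; V(1,1) = max -> 0.228307
  V(0,0) = exp(-r*dt) * [p*0.056268 + (1-p)*0.228307] = 0.149433; exercise = 0.010000; V(0,0) = max -> 0.149433

Answer: Price = V(0,0) = 0.1494


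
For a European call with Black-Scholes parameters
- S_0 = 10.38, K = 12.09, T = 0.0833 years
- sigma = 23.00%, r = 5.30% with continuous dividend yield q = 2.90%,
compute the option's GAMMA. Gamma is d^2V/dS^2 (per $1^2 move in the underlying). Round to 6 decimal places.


Answer: Gamma = 0.047634

Derivation:
d1 = -2.2339685549; d2 = -2.3003505555
phi(d1) = 0.0329011955; exp(-qT) = 0.9975872155; exp(-rT) = 0.9955948313
Gamma = exp(-qT) * phi(d1) / (S * sigma * sqrt(T)) = 0.9975872155 * 0.0329011955 / (10.3800 * 0.2300 * 0.2886173938) = 0.047634


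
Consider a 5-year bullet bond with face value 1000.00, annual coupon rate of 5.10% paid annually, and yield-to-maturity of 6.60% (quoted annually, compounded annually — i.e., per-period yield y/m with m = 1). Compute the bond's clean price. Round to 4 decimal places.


Coupon per period c = face * coupon_rate / m = 51.000000
Periods per year m = 1; per-period yield y/m = 0.066000
Number of cashflows N = 5
Cashflows (t years, CF_t, discount factor 1/(1+y/m)^(m*t), PV):
  t = 1.0000: CF_t = 51.000000, DF = 0.938086, PV = 47.842402
  t = 2.0000: CF_t = 51.000000, DF = 0.880006, PV = 44.880302
  t = 3.0000: CF_t = 51.000000, DF = 0.825521, PV = 42.101596
  t = 4.0000: CF_t = 51.000000, DF = 0.774410, PV = 39.494931
  t = 5.0000: CF_t = 1051.000000, DF = 0.726464, PV = 763.513451
Price P = sum_t PV_t = 937.832681

Answer: Price = 937.8327


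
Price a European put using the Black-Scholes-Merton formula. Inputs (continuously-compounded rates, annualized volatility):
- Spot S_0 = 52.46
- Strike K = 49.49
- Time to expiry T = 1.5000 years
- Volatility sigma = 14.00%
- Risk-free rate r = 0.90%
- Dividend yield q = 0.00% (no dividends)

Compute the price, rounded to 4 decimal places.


d1 = (ln(S/K) + (r - q + 0.5*sigma^2) * T) / (sigma * sqrt(T)) = 0.50436362
d2 = d1 - sigma * sqrt(T) = 0.33289934
exp(-rT) = 0.98659072; exp(-qT) = 1.00000000
P = K * exp(-rT) * N(-d2) - S_0 * exp(-qT) * N(-d1)
N(-d1) = 0.30700294; N(-d2) = 0.36960514
P = 49.4900 * 0.98659072 * 0.36960514 - 52.4600 * 1.00000000 * 0.30700294 = 1.9411

Answer: Price = 1.9411


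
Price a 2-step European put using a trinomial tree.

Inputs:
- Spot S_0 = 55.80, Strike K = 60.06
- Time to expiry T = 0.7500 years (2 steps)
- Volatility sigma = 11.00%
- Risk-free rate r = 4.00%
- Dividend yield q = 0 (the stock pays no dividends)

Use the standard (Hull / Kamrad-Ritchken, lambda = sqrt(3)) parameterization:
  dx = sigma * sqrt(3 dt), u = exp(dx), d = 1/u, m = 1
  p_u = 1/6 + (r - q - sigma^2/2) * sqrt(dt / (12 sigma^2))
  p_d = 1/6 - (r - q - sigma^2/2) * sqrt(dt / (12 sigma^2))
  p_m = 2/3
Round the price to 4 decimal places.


Answer: Price = V(0,0) = 3.7453

Derivation:
dt = T/N = 0.375000; dx = sigma*sqrt(3*dt) = 0.116673
u = exp(dx) = 1.123751; d = 1/u = 0.889876
p_u = 0.221226, p_m = 0.666667, p_d = 0.112107
Discount per step: exp(-r*dt) = 0.985112
Stock lattice S(k, j) with j the centered position index:
  k=0: S(0,+0) = 55.8000
  k=1: S(1,-1) = 49.6551; S(1,+0) = 55.8000; S(1,+1) = 62.7053
  k=2: S(2,-2) = 44.1869; S(2,-1) = 49.6551; S(2,+0) = 55.8000; S(2,+1) = 62.7053; S(2,+2) = 70.4652
Terminal payoffs V(N, j) = max(K - S_T, 0):
  V(2,-2) = 15.873088; V(2,-1) = 10.404893; V(2,+0) = 4.260000; V(2,+1) = 0.000000; V(2,+2) = 0.000000
Backward induction: V(k, j) = exp(-r*dt) * [p_u * V(k+1, j+1) + p_m * V(k+1, j) + p_d * V(k+1, j-1)]
  V(1,-1) = exp(-r*dt) * [p_u*4.260000 + p_m*10.404893 + p_d*15.873088] = 9.514707
  V(1,+0) = exp(-r*dt) * [p_u*0.000000 + p_m*4.260000 + p_d*10.404893] = 3.946812
  V(1,+1) = exp(-r*dt) * [p_u*0.000000 + p_m*0.000000 + p_d*4.260000] = 0.470465
  V(0,+0) = exp(-r*dt) * [p_u*0.470465 + p_m*3.946812 + p_d*9.514707] = 3.745349


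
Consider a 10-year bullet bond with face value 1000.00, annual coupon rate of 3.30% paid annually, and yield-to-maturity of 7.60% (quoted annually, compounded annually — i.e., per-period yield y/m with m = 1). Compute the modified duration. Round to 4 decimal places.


Answer: Modified duration = 7.7806

Derivation:
Coupon per period c = face * coupon_rate / m = 33.000000
Periods per year m = 1; per-period yield y/m = 0.076000
Number of cashflows N = 10
Cashflows (t years, CF_t, discount factor 1/(1+y/m)^(m*t), PV):
  t = 1.0000: CF_t = 33.000000, DF = 0.929368, PV = 30.669145
  t = 2.0000: CF_t = 33.000000, DF = 0.863725, PV = 28.502923
  t = 3.0000: CF_t = 33.000000, DF = 0.802718, PV = 26.489705
  t = 4.0000: CF_t = 33.000000, DF = 0.746021, PV = 24.618685
  t = 5.0000: CF_t = 33.000000, DF = 0.693328, PV = 22.879819
  t = 6.0000: CF_t = 33.000000, DF = 0.644357, PV = 21.263772
  t = 7.0000: CF_t = 33.000000, DF = 0.598845, PV = 19.761870
  t = 8.0000: CF_t = 33.000000, DF = 0.556547, PV = 18.366050
  t = 9.0000: CF_t = 33.000000, DF = 0.517237, PV = 17.068820
  t = 10.0000: CF_t = 1033.000000, DF = 0.480704, PV = 496.566718
Price P = sum_t PV_t = 706.187508
First compute Macaulay numerator sum_t t * PV_t:
  t * PV_t at t = 1.0000: 30.669145
  t * PV_t at t = 2.0000: 57.005846
  t * PV_t at t = 3.0000: 79.469116
  t * PV_t at t = 4.0000: 98.474741
  t * PV_t at t = 5.0000: 114.399095
  t * PV_t at t = 6.0000: 127.582633
  t * PV_t at t = 7.0000: 138.333091
  t * PV_t at t = 8.0000: 146.928402
  t * PV_t at t = 9.0000: 153.619380
  t * PV_t at t = 10.0000: 4965.667183
Macaulay duration D = 5912.148631 / 706.187508 = 8.371925
Modified duration = D / (1 + y/m) = 8.371925 / (1 + 0.076000) = 7.780599


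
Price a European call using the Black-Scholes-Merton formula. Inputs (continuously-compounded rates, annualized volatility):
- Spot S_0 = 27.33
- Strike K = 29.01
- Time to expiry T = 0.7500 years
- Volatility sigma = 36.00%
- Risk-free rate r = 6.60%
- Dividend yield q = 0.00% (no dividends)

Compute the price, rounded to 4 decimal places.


Answer: Price = 3.2651

Derivation:
d1 = (ln(S/K) + (r - q + 0.5*sigma^2) * T) / (sigma * sqrt(T)) = 0.12331048
d2 = d1 - sigma * sqrt(T) = -0.18845867
exp(-rT) = 0.95170516; exp(-qT) = 1.00000000
C = S_0 * exp(-qT) * N(d1) - K * exp(-rT) * N(d2)
N(d1) = 0.54906938; N(d2) = 0.42525856
C = 27.3300 * 1.00000000 * 0.54906938 - 29.0100 * 0.95170516 * 0.42525856 = 3.2651


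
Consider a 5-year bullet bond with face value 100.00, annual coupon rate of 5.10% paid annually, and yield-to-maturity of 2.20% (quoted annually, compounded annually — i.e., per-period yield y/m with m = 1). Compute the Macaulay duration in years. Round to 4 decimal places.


Coupon per period c = face * coupon_rate / m = 5.100000
Periods per year m = 1; per-period yield y/m = 0.022000
Number of cashflows N = 5
Cashflows (t years, CF_t, discount factor 1/(1+y/m)^(m*t), PV):
  t = 1.0000: CF_t = 5.100000, DF = 0.978474, PV = 4.990215
  t = 2.0000: CF_t = 5.100000, DF = 0.957411, PV = 4.882794
  t = 3.0000: CF_t = 5.100000, DF = 0.936801, PV = 4.777685
  t = 4.0000: CF_t = 5.100000, DF = 0.916635, PV = 4.674838
  t = 5.0000: CF_t = 105.100000, DF = 0.896903, PV = 94.264515
Price P = sum_t PV_t = 113.590047
Macaulay numerator sum_t t * PV_t:
  t * PV_t at t = 1.0000: 4.990215
  t * PV_t at t = 2.0000: 9.765588
  t * PV_t at t = 3.0000: 14.333054
  t * PV_t at t = 4.0000: 18.699353
  t * PV_t at t = 5.0000: 471.322575
Macaulay duration D = (sum_t t * PV_t) / P = 519.110785 / 113.590047 = 4.570038

Answer: Macaulay duration = 4.5700 years


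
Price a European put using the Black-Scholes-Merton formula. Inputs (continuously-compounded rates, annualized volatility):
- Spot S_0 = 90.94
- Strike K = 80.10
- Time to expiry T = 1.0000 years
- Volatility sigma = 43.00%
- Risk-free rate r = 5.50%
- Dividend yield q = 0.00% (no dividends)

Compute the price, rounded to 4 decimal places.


Answer: Price = 7.8585

Derivation:
d1 = (ln(S/K) + (r - q + 0.5*sigma^2) * T) / (sigma * sqrt(T)) = 0.63807929
d2 = d1 - sigma * sqrt(T) = 0.20807929
exp(-rT) = 0.94648515; exp(-qT) = 1.00000000
P = K * exp(-rT) * N(-d2) - S_0 * exp(-qT) * N(-d1)
N(-d1) = 0.26171103; N(-d2) = 0.41758353
P = 80.1000 * 0.94648515 * 0.41758353 - 90.9400 * 1.00000000 * 0.26171103 = 7.8585


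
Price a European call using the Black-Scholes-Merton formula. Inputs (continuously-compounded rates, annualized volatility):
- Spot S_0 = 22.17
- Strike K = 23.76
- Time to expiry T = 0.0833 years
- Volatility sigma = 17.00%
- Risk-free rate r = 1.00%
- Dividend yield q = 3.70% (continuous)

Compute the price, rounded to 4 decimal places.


Answer: Price = 0.0363

Derivation:
d1 = (ln(S/K) + (r - q + 0.5*sigma^2) * T) / (sigma * sqrt(T)) = -1.43297559
d2 = d1 - sigma * sqrt(T) = -1.48204055
exp(-rT) = 0.99916735; exp(-qT) = 0.99692264
C = S_0 * exp(-qT) * N(d1) - K * exp(-rT) * N(d2)
N(d1) = 0.07593241; N(d2) = 0.06916475
C = 22.1700 * 0.99692264 * 0.07593241 - 23.7600 * 0.99916735 * 0.06916475 = 0.0363


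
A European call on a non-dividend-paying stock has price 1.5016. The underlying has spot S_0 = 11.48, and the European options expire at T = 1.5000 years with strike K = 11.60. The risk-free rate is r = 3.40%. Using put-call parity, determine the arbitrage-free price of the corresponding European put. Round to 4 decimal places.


Put-call parity: C - P = S_0 * exp(-qT) - K * exp(-rT).
S_0 * exp(-qT) = 11.4800 * 1.00000000 = 11.48000000
K * exp(-rT) = 11.6000 * 0.95027867 = 11.02323258
P = C - S*exp(-qT) + K*exp(-rT)
P = 1.5016 - 11.48000000 + 11.02323258 = 1.0448

Answer: Put price = 1.0448


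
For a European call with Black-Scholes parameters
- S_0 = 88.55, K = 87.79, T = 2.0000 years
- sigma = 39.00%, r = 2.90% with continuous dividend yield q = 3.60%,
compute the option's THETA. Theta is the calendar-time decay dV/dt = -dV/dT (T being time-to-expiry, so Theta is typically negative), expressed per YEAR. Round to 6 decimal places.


Answer: Theta = -3.511980

Derivation:
d1 = 0.2660167717; d2 = -0.2855265176
phi(d1) = 0.3850735228; exp(-qT) = 0.9305308958; exp(-rT) = 0.9436499474
Theta = -S*exp(-qT)*phi(d1)*sigma/(2*sqrt(T)) - r*K*exp(-rT)*N(d2) + q*S*exp(-qT)*N(d1)
N(d1) = 0.6048868538; N(d2) = 0.3876203957; sqrt(T) = 1.4142135624
Term 1 = -88.5500 * 0.9305308958 * 0.3850735228 * 0.3900 / (2 * 1.4142135624) = -4.3750461087
Term 2 = -0.0290 * 87.7900 * 0.9436499474 * 0.3876203957 = -0.9312377815
Term 3 = 0.0360 * 88.5500 * 0.9305308958 * 0.6048868538 = 1.7943039349
Theta = -4.3750461087 + (-0.9312377815) + (1.7943039349) = -3.511980


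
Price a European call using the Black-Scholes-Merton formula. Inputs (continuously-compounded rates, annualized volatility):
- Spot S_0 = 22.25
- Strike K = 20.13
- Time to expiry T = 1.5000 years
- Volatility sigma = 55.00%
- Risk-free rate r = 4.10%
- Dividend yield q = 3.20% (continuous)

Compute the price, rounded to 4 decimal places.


d1 = (ln(S/K) + (r - q + 0.5*sigma^2) * T) / (sigma * sqrt(T)) = 0.50549417
d2 = d1 - sigma * sqrt(T) = -0.16811550
exp(-rT) = 0.94035295; exp(-qT) = 0.95313379
C = S_0 * exp(-qT) * N(d1) - K * exp(-rT) * N(d2)
N(d1) = 0.69339411; N(d2) = 0.43324621
C = 22.2500 * 0.95313379 * 0.69339411 - 20.1300 * 0.94035295 * 0.43324621 = 6.5039

Answer: Price = 6.5039


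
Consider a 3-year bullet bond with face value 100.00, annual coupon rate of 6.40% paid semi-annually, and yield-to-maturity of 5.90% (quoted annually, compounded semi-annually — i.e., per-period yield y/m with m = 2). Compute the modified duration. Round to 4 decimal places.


Answer: Modified duration = 2.6990

Derivation:
Coupon per period c = face * coupon_rate / m = 3.200000
Periods per year m = 2; per-period yield y/m = 0.029500
Number of cashflows N = 6
Cashflows (t years, CF_t, discount factor 1/(1+y/m)^(m*t), PV):
  t = 0.5000: CF_t = 3.200000, DF = 0.971345, PV = 3.108305
  t = 1.0000: CF_t = 3.200000, DF = 0.943512, PV = 3.019237
  t = 1.5000: CF_t = 3.200000, DF = 0.916476, PV = 2.932722
  t = 2.0000: CF_t = 3.200000, DF = 0.890214, PV = 2.848686
  t = 2.5000: CF_t = 3.200000, DF = 0.864706, PV = 2.767058
  t = 3.0000: CF_t = 103.200000, DF = 0.839928, PV = 86.680537
Price P = sum_t PV_t = 101.356545
First compute Macaulay numerator sum_t t * PV_t:
  t * PV_t at t = 0.5000: 1.554153
  t * PV_t at t = 1.0000: 3.019237
  t * PV_t at t = 1.5000: 4.399083
  t * PV_t at t = 2.0000: 5.697372
  t * PV_t at t = 2.5000: 6.917644
  t * PV_t at t = 3.0000: 260.041610
Macaulay duration D = 281.629100 / 101.356545 = 2.778598
Modified duration = D / (1 + y/m) = 2.778598 / (1 + 0.029500) = 2.698978


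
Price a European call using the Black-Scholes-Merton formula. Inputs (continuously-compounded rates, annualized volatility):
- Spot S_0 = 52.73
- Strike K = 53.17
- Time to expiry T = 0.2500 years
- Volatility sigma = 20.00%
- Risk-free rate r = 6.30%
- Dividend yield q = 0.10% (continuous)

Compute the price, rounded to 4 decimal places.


d1 = (ln(S/K) + (r - q + 0.5*sigma^2) * T) / (sigma * sqrt(T)) = 0.12190226
d2 = d1 - sigma * sqrt(T) = 0.02190226
exp(-rT) = 0.98437338; exp(-qT) = 0.99975003
C = S_0 * exp(-qT) * N(d1) - K * exp(-rT) * N(d2)
N(d1) = 0.54851179; N(d2) = 0.50873704
C = 52.7300 * 0.99975003 * 0.54851179 - 53.1700 * 0.98437338 * 0.50873704 = 2.2889

Answer: Price = 2.2889


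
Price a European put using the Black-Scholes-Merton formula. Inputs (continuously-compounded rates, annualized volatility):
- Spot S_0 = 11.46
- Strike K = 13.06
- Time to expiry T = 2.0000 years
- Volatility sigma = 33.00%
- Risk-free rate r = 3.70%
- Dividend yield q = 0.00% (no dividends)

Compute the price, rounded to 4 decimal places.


Answer: Price = 2.5261

Derivation:
d1 = (ln(S/K) + (r - q + 0.5*sigma^2) * T) / (sigma * sqrt(T)) = 0.11186984
d2 = d1 - sigma * sqrt(T) = -0.35482064
exp(-rT) = 0.92867169; exp(-qT) = 1.00000000
P = K * exp(-rT) * N(-d2) - S_0 * exp(-qT) * N(-d1)
N(-d1) = 0.45546331; N(-d2) = 0.63863802
P = 13.0600 * 0.92867169 * 0.63863802 - 11.4600 * 1.00000000 * 0.45546331 = 2.5261


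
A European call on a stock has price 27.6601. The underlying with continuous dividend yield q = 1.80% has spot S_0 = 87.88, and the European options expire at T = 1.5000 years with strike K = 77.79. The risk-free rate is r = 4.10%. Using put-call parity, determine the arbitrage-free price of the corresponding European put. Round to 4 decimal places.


Put-call parity: C - P = S_0 * exp(-qT) - K * exp(-rT).
S_0 * exp(-qT) = 87.8800 * 0.97336124 = 85.53898591
K * exp(-rT) = 77.7900 * 0.94035295 = 73.15005565
P = C - S*exp(-qT) + K*exp(-rT)
P = 27.6601 - 85.53898591 + 73.15005565 = 15.2712

Answer: Put price = 15.2712


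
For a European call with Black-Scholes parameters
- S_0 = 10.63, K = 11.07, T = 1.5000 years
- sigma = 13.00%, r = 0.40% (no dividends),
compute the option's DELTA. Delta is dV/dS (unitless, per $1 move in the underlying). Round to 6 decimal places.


Answer: Delta = 0.445340

Derivation:
d1 = -0.1374449794; d2 = -0.2966618127
phi(d1) = 0.3951917873; exp(-qT) = 1.0000000000; exp(-rT) = 0.9940179641
N(d1) = 0.4453395400
Delta = exp(-qT) * N(d1) = 1.0000000000 * 0.4453395400 = 0.445340


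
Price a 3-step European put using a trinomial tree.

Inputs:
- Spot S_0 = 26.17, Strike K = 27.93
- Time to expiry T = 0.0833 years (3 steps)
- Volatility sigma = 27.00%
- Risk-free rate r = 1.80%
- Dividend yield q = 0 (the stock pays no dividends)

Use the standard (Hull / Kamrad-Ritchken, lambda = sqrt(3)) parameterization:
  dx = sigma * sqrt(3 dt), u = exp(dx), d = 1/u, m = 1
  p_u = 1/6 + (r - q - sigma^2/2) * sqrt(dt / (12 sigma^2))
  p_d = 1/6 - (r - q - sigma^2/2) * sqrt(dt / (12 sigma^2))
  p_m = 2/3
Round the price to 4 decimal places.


dt = T/N = 0.027767; dx = sigma*sqrt(3*dt) = 0.077927
u = exp(dx) = 1.081043; d = 1/u = 0.925032
p_u = 0.163380, p_m = 0.666667, p_d = 0.169954
Discount per step: exp(-r*dt) = 0.999500
Stock lattice S(k, j) with j the centered position index:
  k=0: S(0,+0) = 26.1700
  k=1: S(1,-1) = 24.2081; S(1,+0) = 26.1700; S(1,+1) = 28.2909
  k=2: S(2,-2) = 22.3933; S(2,-1) = 24.2081; S(2,+0) = 26.1700; S(2,+1) = 28.2909; S(2,+2) = 30.5837
  k=3: S(3,-3) = 20.7145; S(3,-2) = 22.3933; S(3,-1) = 24.2081; S(3,+0) = 26.1700; S(3,+1) = 28.2909; S(3,+2) = 30.5837; S(3,+3) = 33.0623
Terminal payoffs V(N, j) = max(K - S_T, 0):
  V(3,-3) = 7.215506; V(3,-2) = 5.536733; V(3,-1) = 3.721906; V(3,+0) = 1.760000; V(3,+1) = 0.000000; V(3,+2) = 0.000000; V(3,+3) = 0.000000
Backward induction: V(k, j) = exp(-r*dt) * [p_u * V(k+1, j+1) + p_m * V(k+1, j) + p_d * V(k+1, j-1)]
  V(2,-2) = exp(-r*dt) * [p_u*3.721906 + p_m*5.536733 + p_d*7.215506] = 5.522780
  V(2,-1) = exp(-r*dt) * [p_u*1.760000 + p_m*3.721906 + p_d*5.536733] = 3.707954
  V(2,+0) = exp(-r*dt) * [p_u*0.000000 + p_m*1.760000 + p_d*3.721906] = 1.804983
  V(2,+1) = exp(-r*dt) * [p_u*0.000000 + p_m*0.000000 + p_d*1.760000] = 0.298969
  V(2,+2) = exp(-r*dt) * [p_u*0.000000 + p_m*0.000000 + p_d*0.000000] = 0.000000
  V(1,-1) = exp(-r*dt) * [p_u*1.804983 + p_m*3.707954 + p_d*5.522780] = 3.703632
  V(1,+0) = exp(-r*dt) * [p_u*0.298969 + p_m*1.804983 + p_d*3.707954] = 1.881407
  V(1,+1) = exp(-r*dt) * [p_u*0.000000 + p_m*0.298969 + p_d*1.804983] = 0.505823
  V(0,+0) = exp(-r*dt) * [p_u*0.505823 + p_m*1.881407 + p_d*3.703632] = 1.965376

Answer: Price = V(0,0) = 1.9654


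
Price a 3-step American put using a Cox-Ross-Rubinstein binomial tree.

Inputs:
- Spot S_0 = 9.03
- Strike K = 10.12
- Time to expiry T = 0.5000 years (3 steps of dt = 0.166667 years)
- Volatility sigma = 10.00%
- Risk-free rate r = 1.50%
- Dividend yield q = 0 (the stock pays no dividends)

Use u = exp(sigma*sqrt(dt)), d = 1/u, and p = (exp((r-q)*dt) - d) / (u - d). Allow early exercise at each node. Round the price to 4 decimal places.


dt = T/N = 0.166667
u = exp(sigma*sqrt(dt)) = 1.041670; d = 1/u = 0.959997
p = (exp((r-q)*dt) - d) / (u - d) = 0.520444
Discount per step: exp(-r*dt) = 0.997503
Stock lattice S(k, i) with i counting down-moves:
  k=0: S(0,0) = 9.0300
  k=1: S(1,0) = 9.4063; S(1,1) = 8.6688
  k=2: S(2,0) = 9.7982; S(2,1) = 9.0300; S(2,2) = 8.3220
  k=3: S(3,0) = 10.2065; S(3,1) = 9.4063; S(3,2) = 8.6688; S(3,3) = 7.9891
Terminal payoffs V(N, i) = max(K - S_T, 0):
  V(3,0) = 0.000000; V(3,1) = 0.713723; V(3,2) = 1.451225; V(3,3) = 2.130902
Backward induction: V(k, i) = exp(-r*dt) * [p * V(k+1, i) + (1-p) * V(k+1, i+1)]; then take max(V_cont, immediate exercise) for American.
  V(2,0) = exp(-r*dt) * [p*0.000000 + (1-p)*0.713723] = 0.341416; exercise = 0.321767; V(2,0) = max -> 0.341416
  V(2,1) = exp(-r*dt) * [p*0.713723 + (1-p)*1.451225] = 1.064732; exercise = 1.090000; V(2,1) = max -> 1.090000
  V(2,2) = exp(-r*dt) * [p*1.451225 + (1-p)*2.130902] = 1.772731; exercise = 1.797999; V(2,2) = max -> 1.797999
  V(1,0) = exp(-r*dt) * [p*0.341416 + (1-p)*1.090000] = 0.698655; exercise = 0.713723; V(1,0) = max -> 0.713723
  V(1,1) = exp(-r*dt) * [p*1.090000 + (1-p)*1.797999] = 1.425956; exercise = 1.451225; V(1,1) = max -> 1.451225
  V(0,0) = exp(-r*dt) * [p*0.713723 + (1-p)*1.451225] = 1.064732; exercise = 1.090000; V(0,0) = max -> 1.090000

Answer: Price = V(0,0) = 1.0900


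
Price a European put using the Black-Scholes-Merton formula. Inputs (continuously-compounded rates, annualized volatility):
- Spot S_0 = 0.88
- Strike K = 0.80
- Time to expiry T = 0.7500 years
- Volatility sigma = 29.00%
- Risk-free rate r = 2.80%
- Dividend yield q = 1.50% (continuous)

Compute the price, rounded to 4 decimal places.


d1 = (ln(S/K) + (r - q + 0.5*sigma^2) * T) / (sigma * sqrt(T)) = 0.54389453
d2 = d1 - sigma * sqrt(T) = 0.29274717
exp(-rT) = 0.97921896; exp(-qT) = 0.98881304
P = K * exp(-rT) * N(-d2) - S_0 * exp(-qT) * N(-d1)
N(-d1) = 0.29325703; N(-d2) = 0.38485771
P = 0.8000 * 0.97921896 * 0.38485771 - 0.8800 * 0.98881304 * 0.29325703 = 0.0463

Answer: Price = 0.0463


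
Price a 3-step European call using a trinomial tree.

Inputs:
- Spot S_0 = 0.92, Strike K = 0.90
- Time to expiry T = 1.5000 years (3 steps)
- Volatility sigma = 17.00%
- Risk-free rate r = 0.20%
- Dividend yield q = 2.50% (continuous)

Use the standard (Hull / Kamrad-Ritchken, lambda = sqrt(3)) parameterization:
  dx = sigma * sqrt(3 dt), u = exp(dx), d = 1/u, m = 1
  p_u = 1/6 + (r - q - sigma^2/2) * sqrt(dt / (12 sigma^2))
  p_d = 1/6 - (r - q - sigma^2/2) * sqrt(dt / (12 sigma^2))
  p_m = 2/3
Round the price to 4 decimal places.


Answer: Price = V(0,0) = 0.0639

Derivation:
dt = T/N = 0.500000; dx = sigma*sqrt(3*dt) = 0.208207
u = exp(dx) = 1.231468; d = 1/u = 0.812039
p_u = 0.121699, p_m = 0.666667, p_d = 0.211634
Discount per step: exp(-r*dt) = 0.999000
Stock lattice S(k, j) with j the centered position index:
  k=0: S(0,+0) = 0.9200
  k=1: S(1,-1) = 0.7471; S(1,+0) = 0.9200; S(1,+1) = 1.1330
  k=2: S(2,-2) = 0.6067; S(2,-1) = 0.7471; S(2,+0) = 0.9200; S(2,+1) = 1.1330; S(2,+2) = 1.3952
  k=3: S(3,-3) = 0.4926; S(3,-2) = 0.6067; S(3,-1) = 0.7471; S(3,+0) = 0.9200; S(3,+1) = 1.1330; S(3,+2) = 1.3952; S(3,+3) = 1.7181
Terminal payoffs V(N, j) = max(S_T - K, 0):
  V(3,-3) = 0.000000; V(3,-2) = 0.000000; V(3,-1) = 0.000000; V(3,+0) = 0.020000; V(3,+1) = 0.232950; V(3,+2) = 0.495191; V(3,+3) = 0.818133
Backward induction: V(k, j) = exp(-r*dt) * [p_u * V(k+1, j+1) + p_m * V(k+1, j) + p_d * V(k+1, j-1)]
  V(2,-2) = exp(-r*dt) * [p_u*0.000000 + p_m*0.000000 + p_d*0.000000] = 0.000000
  V(2,-1) = exp(-r*dt) * [p_u*0.020000 + p_m*0.000000 + p_d*0.000000] = 0.002432
  V(2,+0) = exp(-r*dt) * [p_u*0.232950 + p_m*0.020000 + p_d*0.000000] = 0.041642
  V(2,+1) = exp(-r*dt) * [p_u*0.495191 + p_m*0.232950 + p_d*0.020000] = 0.219578
  V(2,+2) = exp(-r*dt) * [p_u*0.818133 + p_m*0.495191 + p_d*0.232950] = 0.478515
  V(1,-1) = exp(-r*dt) * [p_u*0.041642 + p_m*0.002432 + p_d*0.000000] = 0.006682
  V(1,+0) = exp(-r*dt) * [p_u*0.219578 + p_m*0.041642 + p_d*0.002432] = 0.054943
  V(1,+1) = exp(-r*dt) * [p_u*0.478515 + p_m*0.219578 + p_d*0.041642] = 0.213219
  V(0,+0) = exp(-r*dt) * [p_u*0.213219 + p_m*0.054943 + p_d*0.006682] = 0.063928
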